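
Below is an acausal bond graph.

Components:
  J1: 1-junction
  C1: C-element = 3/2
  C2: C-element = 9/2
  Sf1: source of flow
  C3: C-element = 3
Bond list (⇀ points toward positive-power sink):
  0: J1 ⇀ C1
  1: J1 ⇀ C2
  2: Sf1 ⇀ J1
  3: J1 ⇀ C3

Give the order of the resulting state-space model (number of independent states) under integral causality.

3  (C1, C2, C3 all integral)

β2 stroke at Sf1  (source Sf1 imposes f)
β0 stroke at J1  (J1 flow already set via bond 2)
β1 stroke at J1  (1-jn J1 has f-setter on 2)
β3 stroke at J1  (J1 flow already set via bond 2)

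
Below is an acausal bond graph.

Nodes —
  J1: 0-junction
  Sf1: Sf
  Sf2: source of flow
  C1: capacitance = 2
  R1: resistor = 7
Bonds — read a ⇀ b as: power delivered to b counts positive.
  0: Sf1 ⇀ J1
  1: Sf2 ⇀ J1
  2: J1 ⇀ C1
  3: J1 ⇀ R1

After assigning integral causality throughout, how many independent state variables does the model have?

bond 0 →Sf1  (Sf1 (Sf) sets flow on bond)
bond 1 →Sf2  (Sf2 fixes flow; stroke at Sf2)
bond 2 →J1  (C1: C, integral causality)
bond 3 →R1  (J1: bond 2 brought effort, rest push out)

1  (C1 all integral)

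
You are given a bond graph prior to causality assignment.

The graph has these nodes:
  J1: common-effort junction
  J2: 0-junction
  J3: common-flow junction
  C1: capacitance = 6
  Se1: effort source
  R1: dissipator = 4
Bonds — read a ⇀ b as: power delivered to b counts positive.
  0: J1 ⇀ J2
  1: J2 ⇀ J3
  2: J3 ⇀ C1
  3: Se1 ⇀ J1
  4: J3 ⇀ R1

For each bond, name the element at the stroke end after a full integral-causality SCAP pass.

#0 stroke→J2
#1 stroke→J3
#2 stroke→J3
#3 stroke→J1
#4 stroke→R1

#3 →J1  (Se1 fixes effort; stroke away)
#0 →J2  (0-jn J1 has e-setter on 3)
#1 →J3  (J2: bond 0 brought effort, rest push out)
#2 →J3  (C1 outputs effort q/C1)
#4 →R1  (only one flow-in slot at J3)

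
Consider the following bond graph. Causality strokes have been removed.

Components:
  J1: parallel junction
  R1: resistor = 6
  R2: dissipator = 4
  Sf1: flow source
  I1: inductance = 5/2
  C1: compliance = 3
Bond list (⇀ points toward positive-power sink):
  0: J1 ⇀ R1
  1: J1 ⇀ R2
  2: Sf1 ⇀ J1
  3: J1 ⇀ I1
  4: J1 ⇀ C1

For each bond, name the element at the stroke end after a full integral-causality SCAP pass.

#0 stroke→R1
#1 stroke→R2
#2 stroke→Sf1
#3 stroke→I1
#4 stroke→J1

#2 stroke→Sf1  (Sf1: flow source, stroke at near end)
#3 stroke→I1  (I1: I, integral causality)
#4 stroke→J1  (prefer integral on C1)
#0 stroke→R1  (J1: bond 4 brought effort, rest push out)
#1 stroke→R2  (J1: bond 4 brought effort, rest push out)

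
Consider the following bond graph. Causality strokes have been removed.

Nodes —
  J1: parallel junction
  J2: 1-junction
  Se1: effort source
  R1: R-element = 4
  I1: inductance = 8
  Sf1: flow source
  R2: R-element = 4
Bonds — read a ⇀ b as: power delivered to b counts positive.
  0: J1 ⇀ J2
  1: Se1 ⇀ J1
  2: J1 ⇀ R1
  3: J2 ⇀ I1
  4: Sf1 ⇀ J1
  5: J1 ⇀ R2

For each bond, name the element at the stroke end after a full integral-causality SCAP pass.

bond 0 →J2
bond 1 →J1
bond 2 →R1
bond 3 →I1
bond 4 →Sf1
bond 5 →R2

b1 stroke→J1  (source Se1 imposes e)
b4 stroke→Sf1  (Sf1: flow source, stroke at near end)
b0 stroke→J2  (J1: bond 1 brought effort, rest push out)
b2 stroke→R1  (common-e at J1 fixed by 1)
b5 stroke→R2  (J1 effort already set via bond 1)
b3 stroke→I1  (J2: last free bond brings flow in)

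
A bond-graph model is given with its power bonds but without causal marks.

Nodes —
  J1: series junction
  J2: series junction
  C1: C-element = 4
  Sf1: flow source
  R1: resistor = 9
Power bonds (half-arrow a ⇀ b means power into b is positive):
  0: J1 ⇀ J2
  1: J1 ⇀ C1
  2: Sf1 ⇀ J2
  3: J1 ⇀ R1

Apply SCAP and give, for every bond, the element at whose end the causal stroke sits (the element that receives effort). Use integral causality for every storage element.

b2 stroke at Sf1  (Sf1 fixes flow; stroke at Sf1)
b0 stroke at J2  (common-f at J2 fixed by 2)
b1 stroke at J1  (1-jn J1 has f-setter on 0)
b3 stroke at J1  (J1: bond 0 brought flow, rest push out)

bond 0 stroke→J2
bond 1 stroke→J1
bond 2 stroke→Sf1
bond 3 stroke→J1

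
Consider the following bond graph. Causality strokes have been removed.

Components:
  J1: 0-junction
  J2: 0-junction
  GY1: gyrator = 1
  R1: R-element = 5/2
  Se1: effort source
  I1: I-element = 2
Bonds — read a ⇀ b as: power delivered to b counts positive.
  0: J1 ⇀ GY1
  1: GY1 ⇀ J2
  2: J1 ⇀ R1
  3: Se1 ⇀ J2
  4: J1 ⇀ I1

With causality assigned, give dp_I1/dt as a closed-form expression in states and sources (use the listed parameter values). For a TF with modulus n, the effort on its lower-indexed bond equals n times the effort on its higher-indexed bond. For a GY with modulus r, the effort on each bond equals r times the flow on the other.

dp_I1/dt = -5*E_Se1/2 - 5*p_I1/4

β3 →J2  (Se1: effort source, stroke at far end)
β1 →GY1  (J2 effort already set via bond 3)
β0 →GY1  (GY1: gyrator matches bond 1)
β4 →I1  (I1 outputs flow p/I1)
β2 →J1  (closing 0-jn rule on J1)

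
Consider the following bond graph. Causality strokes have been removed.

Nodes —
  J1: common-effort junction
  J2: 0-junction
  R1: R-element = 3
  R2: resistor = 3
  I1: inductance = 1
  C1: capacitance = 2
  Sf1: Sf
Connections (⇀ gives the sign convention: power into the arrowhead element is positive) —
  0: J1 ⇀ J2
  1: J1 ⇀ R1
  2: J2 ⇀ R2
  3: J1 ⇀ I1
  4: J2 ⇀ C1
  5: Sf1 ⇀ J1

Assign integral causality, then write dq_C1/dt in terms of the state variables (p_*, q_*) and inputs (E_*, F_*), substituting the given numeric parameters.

dq_C1/dt = F_Sf1 - p_I1 - q_C1/3

#5 |Sf1  (source Sf1 imposes f)
#3 |I1  (prefer integral on I1)
#4 |J2  (C1 integral (e out))
#0 |J1  (0-jn J2 has e-setter on 4)
#2 |R2  (0-jn J2 has e-setter on 4)
#1 |R1  (J1: bond 0 brought effort, rest push out)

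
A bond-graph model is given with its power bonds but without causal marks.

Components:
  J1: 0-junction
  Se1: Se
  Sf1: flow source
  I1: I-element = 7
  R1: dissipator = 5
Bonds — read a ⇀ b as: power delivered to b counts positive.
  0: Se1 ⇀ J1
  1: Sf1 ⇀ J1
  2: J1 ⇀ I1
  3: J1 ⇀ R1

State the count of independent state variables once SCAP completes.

1  (I1 all integral)

#0 |J1  (Se1 (Se) sets effort on bond)
#1 |Sf1  (Sf1 fixes flow; stroke at Sf1)
#2 |I1  (common-e at J1 fixed by 0)
#3 |R1  (J1 effort already set via bond 0)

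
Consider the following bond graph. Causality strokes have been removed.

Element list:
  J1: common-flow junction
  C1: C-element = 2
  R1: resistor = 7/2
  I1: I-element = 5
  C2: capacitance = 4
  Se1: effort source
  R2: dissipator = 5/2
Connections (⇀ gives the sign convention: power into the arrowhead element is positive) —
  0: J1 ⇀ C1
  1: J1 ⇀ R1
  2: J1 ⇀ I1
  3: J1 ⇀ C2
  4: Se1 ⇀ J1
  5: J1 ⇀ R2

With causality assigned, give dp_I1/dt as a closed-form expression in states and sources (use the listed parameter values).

dp_I1/dt = E_Se1 - 6*p_I1/5 - q_C1/2 - q_C2/4

β4 stroke→J1  (Se1: effort source, stroke at far end)
β0 stroke→J1  (C1 integral (e out))
β2 stroke→I1  (prefer integral on I1)
β1 stroke→J1  (J1: bond 2 brought flow, rest push out)
β3 stroke→J1  (1-jn J1 has f-setter on 2)
β5 stroke→J1  (common-f at J1 fixed by 2)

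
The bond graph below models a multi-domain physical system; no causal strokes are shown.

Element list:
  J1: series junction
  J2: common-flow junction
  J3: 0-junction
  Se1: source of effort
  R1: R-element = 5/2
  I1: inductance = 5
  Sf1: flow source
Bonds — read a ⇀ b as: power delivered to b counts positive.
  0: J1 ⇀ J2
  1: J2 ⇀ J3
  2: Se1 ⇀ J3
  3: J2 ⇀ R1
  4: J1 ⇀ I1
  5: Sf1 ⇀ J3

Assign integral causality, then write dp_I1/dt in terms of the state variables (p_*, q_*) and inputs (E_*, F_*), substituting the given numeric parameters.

#2 →J3  (Se1 fixes effort; stroke away)
#5 →Sf1  (Sf1 fixes flow; stroke at Sf1)
#1 →J2  (J3: bond 2 brought effort, rest push out)
#4 →I1  (prefer integral on I1)
#0 →J1  (1-jn J1 has f-setter on 4)
#3 →J2  (1-jn J2 has f-setter on 0)

dp_I1/dt = -E_Se1 - p_I1/2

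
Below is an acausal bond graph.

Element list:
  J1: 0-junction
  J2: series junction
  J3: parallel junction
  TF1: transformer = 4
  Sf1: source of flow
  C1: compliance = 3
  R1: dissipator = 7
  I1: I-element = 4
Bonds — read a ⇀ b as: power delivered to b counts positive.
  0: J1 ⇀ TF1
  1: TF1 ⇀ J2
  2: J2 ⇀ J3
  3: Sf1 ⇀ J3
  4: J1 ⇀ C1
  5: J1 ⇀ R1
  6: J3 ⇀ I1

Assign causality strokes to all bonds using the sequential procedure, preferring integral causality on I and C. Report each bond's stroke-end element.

bond 0 stroke→TF1
bond 1 stroke→J2
bond 2 stroke→J3
bond 3 stroke→Sf1
bond 4 stroke→J1
bond 5 stroke→R1
bond 6 stroke→I1

bond 3 stroke at Sf1  (Sf1 fixes flow; stroke at Sf1)
bond 4 stroke at J1  (C1 integral (e out))
bond 0 stroke at TF1  (J1 effort already set via bond 4)
bond 5 stroke at R1  (J1: bond 4 brought effort, rest push out)
bond 1 stroke at J2  (TF1 one-in-one-out from 0)
bond 2 stroke at J3  (J2: last free bond brings flow in)
bond 6 stroke at I1  (0-jn J3 has e-setter on 2)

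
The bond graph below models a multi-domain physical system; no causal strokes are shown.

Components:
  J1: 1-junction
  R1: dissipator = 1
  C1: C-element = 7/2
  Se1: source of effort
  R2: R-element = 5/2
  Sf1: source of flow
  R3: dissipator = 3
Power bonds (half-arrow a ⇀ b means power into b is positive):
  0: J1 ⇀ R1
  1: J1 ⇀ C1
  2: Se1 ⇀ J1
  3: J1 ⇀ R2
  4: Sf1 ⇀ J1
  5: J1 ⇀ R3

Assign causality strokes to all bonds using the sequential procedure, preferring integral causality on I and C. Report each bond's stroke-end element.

b0 stroke→J1
b1 stroke→J1
b2 stroke→J1
b3 stroke→J1
b4 stroke→Sf1
b5 stroke→J1

bond 2 stroke→J1  (source Se1 imposes e)
bond 4 stroke→Sf1  (source Sf1 imposes f)
bond 0 stroke→J1  (J1: bond 4 brought flow, rest push out)
bond 1 stroke→J1  (1-jn J1 has f-setter on 4)
bond 3 stroke→J1  (common-f at J1 fixed by 4)
bond 5 stroke→J1  (1-jn J1 has f-setter on 4)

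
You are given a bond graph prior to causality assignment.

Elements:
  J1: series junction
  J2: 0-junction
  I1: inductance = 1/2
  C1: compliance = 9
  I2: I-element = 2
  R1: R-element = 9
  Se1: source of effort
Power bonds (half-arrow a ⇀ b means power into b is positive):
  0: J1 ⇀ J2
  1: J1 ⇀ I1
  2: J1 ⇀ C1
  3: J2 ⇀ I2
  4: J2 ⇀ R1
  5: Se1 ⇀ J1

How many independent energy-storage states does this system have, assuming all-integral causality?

3  (C1, I1, I2 all integral)

b5 stroke→J1  (Se1 fixes effort; stroke away)
b1 stroke→I1  (I1: I, integral causality)
b0 stroke→J1  (1-jn J1 has f-setter on 1)
b2 stroke→J1  (1-jn J1 has f-setter on 1)
b3 stroke→I2  (I2 outputs flow p/I2)
b4 stroke→J2  (J2: last free bond brings effort in)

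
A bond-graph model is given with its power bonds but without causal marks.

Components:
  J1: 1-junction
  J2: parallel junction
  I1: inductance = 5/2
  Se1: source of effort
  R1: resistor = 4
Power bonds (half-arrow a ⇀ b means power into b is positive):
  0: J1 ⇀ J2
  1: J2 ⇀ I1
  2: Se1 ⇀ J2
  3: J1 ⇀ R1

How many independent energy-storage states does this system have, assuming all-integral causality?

bond 2 stroke→J2  (Se1 fixes effort; stroke away)
bond 0 stroke→J1  (common-e at J2 fixed by 2)
bond 1 stroke→I1  (J2: bond 2 brought effort, rest push out)
bond 3 stroke→R1  (only one flow-in slot at J1)

1  (I1 all integral)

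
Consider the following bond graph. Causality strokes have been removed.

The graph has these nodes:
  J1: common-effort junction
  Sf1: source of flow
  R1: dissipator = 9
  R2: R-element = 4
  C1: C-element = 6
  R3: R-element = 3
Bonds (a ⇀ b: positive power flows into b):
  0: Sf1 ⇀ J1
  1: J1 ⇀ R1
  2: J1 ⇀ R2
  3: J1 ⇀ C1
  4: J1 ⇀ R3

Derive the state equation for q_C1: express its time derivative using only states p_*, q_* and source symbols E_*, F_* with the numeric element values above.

dq_C1/dt = F_Sf1 - 25*q_C1/216

b0 |Sf1  (Sf1 fixes flow; stroke at Sf1)
b3 |J1  (C1 outputs effort q/C1)
b1 |R1  (J1: bond 3 brought effort, rest push out)
b2 |R2  (J1: bond 3 brought effort, rest push out)
b4 |R3  (J1: bond 3 brought effort, rest push out)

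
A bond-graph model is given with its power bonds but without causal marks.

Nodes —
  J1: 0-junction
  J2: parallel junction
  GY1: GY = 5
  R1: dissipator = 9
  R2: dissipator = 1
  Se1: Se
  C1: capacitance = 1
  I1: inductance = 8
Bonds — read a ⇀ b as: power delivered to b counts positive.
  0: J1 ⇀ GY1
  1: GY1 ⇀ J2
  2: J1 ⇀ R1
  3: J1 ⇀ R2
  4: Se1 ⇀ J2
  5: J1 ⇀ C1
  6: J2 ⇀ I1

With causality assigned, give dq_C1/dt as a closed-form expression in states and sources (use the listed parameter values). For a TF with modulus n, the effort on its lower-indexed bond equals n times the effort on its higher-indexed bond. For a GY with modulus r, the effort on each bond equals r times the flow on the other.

dq_C1/dt = -E_Se1/5 - 10*q_C1/9

b4 |J2  (Se1: effort source, stroke at far end)
b1 |GY1  (0-jn J2 has e-setter on 4)
b6 |I1  (common-e at J2 fixed by 4)
b0 |GY1  (GY1 both-in/both-out from 1)
b5 |J1  (C1: C, integral causality)
b2 |R1  (common-e at J1 fixed by 5)
b3 |R2  (J1 effort already set via bond 5)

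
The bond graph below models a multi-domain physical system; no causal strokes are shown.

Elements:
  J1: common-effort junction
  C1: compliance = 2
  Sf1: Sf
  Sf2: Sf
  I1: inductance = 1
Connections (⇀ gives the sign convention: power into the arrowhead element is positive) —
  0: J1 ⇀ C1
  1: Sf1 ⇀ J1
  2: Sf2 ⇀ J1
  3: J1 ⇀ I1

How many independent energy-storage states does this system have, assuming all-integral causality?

2  (C1, I1 all integral)

β1 |Sf1  (Sf1: flow source, stroke at near end)
β2 |Sf2  (Sf2: flow source, stroke at near end)
β0 |J1  (prefer integral on C1)
β3 |I1  (common-e at J1 fixed by 0)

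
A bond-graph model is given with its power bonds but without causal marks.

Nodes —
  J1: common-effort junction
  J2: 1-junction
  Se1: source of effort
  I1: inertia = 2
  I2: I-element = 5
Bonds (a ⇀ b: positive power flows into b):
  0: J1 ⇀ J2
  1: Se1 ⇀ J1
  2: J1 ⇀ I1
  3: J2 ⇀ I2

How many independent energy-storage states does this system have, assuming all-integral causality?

b1 stroke→J1  (Se1 fixes effort; stroke away)
b0 stroke→J2  (common-e at J1 fixed by 1)
b2 stroke→I1  (0-jn J1 has e-setter on 1)
b3 stroke→I2  (only one flow-in slot at J2)

2  (I1, I2 all integral)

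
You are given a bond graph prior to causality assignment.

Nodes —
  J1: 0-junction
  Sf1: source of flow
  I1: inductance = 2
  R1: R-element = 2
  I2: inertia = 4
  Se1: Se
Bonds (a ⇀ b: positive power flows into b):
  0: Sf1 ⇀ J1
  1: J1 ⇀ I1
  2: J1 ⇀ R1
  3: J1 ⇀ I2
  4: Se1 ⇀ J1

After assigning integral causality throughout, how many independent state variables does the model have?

2  (I1, I2 all integral)

#0 |Sf1  (Sf1 fixes flow; stroke at Sf1)
#4 |J1  (Se1 (Se) sets effort on bond)
#1 |I1  (J1: bond 4 brought effort, rest push out)
#2 |R1  (J1: bond 4 brought effort, rest push out)
#3 |I2  (0-jn J1 has e-setter on 4)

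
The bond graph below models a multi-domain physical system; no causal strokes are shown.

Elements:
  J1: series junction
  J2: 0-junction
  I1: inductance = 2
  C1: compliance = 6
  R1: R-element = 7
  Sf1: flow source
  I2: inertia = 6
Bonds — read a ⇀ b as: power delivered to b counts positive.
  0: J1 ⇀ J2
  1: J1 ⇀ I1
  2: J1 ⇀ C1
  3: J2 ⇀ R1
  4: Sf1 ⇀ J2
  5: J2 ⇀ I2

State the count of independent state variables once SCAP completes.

3  (C1, I1, I2 all integral)

β4 stroke→Sf1  (Sf1 (Sf) sets flow on bond)
β1 stroke→I1  (prefer integral on I1)
β0 stroke→J1  (common-f at J1 fixed by 1)
β2 stroke→J1  (common-f at J1 fixed by 1)
β5 stroke→I2  (I2: I, integral causality)
β3 stroke→J2  (J2 needs exactly one e-in)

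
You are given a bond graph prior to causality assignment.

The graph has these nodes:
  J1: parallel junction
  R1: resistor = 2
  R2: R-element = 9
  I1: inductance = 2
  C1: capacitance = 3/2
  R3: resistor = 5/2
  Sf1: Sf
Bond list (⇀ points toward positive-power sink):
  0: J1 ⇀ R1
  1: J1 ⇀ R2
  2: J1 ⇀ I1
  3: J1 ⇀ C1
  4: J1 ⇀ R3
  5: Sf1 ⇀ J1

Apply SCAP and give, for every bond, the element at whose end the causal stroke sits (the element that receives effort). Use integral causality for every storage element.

β0 →R1
β1 →R2
β2 →I1
β3 →J1
β4 →R3
β5 →Sf1

#5 stroke at Sf1  (Sf1: flow source, stroke at near end)
#2 stroke at I1  (I1: I, integral causality)
#3 stroke at J1  (C1: C, integral causality)
#0 stroke at R1  (J1 effort already set via bond 3)
#1 stroke at R2  (0-jn J1 has e-setter on 3)
#4 stroke at R3  (common-e at J1 fixed by 3)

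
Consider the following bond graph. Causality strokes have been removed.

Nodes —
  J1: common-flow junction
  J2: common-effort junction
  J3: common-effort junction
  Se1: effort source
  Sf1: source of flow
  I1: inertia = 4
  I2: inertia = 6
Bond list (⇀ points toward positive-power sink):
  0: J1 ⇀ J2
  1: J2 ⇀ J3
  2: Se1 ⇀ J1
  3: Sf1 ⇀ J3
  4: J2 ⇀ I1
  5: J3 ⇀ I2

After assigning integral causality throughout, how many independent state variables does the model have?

b2 →J1  (Se1 fixes effort; stroke away)
b3 →Sf1  (Sf1 fixes flow; stroke at Sf1)
b0 →J2  (J1 needs exactly one f-in)
b1 →J3  (J2: bond 0 brought effort, rest push out)
b4 →I1  (common-e at J2 fixed by 0)
b5 →I2  (J3: bond 1 brought effort, rest push out)

2  (I1, I2 all integral)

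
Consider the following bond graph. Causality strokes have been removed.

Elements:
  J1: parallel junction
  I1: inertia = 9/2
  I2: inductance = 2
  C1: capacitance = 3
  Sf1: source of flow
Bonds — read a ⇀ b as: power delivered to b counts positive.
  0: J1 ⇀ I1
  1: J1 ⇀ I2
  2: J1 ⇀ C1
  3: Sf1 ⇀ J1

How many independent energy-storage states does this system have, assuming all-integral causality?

b3 stroke→Sf1  (Sf1 fixes flow; stroke at Sf1)
b0 stroke→I1  (I1: I, integral causality)
b1 stroke→I2  (I2: I, integral causality)
b2 stroke→J1  (J1 needs exactly one e-in)

3  (C1, I1, I2 all integral)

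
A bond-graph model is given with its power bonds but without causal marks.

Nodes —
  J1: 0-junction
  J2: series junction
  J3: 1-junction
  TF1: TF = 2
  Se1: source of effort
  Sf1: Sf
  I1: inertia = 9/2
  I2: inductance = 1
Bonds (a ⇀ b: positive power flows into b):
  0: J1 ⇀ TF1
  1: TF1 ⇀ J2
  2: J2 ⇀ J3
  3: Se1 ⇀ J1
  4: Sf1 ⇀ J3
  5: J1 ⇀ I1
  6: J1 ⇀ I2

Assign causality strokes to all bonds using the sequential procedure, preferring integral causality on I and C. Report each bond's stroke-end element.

bond 3 stroke at J1  (source Se1 imposes e)
bond 4 stroke at Sf1  (Sf1 fixes flow; stroke at Sf1)
bond 0 stroke at TF1  (common-e at J1 fixed by 3)
bond 5 stroke at I1  (0-jn J1 has e-setter on 3)
bond 6 stroke at I2  (0-jn J1 has e-setter on 3)
bond 2 stroke at J3  (J3 flow already set via bond 4)
bond 1 stroke at J2  (through TF1, causality passes straight; one stroke at TF1)

bond 0 stroke→TF1
bond 1 stroke→J2
bond 2 stroke→J3
bond 3 stroke→J1
bond 4 stroke→Sf1
bond 5 stroke→I1
bond 6 stroke→I2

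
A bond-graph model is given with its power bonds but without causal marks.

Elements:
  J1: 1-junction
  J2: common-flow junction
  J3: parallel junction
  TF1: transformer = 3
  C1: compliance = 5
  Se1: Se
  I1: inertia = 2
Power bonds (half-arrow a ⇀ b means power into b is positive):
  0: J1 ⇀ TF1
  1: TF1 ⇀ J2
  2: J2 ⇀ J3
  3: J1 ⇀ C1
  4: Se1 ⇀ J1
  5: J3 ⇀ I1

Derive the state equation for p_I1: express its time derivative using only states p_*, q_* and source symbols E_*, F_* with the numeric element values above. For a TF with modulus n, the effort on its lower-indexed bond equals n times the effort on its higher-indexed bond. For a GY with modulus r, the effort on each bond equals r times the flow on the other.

dp_I1/dt = E_Se1/3 - q_C1/15

bond 4 stroke→J1  (Se1 fixes effort; stroke away)
bond 3 stroke→J1  (C1 outputs effort q/C1)
bond 0 stroke→TF1  (only one flow-in slot at J1)
bond 1 stroke→J2  (TF1 one-in-one-out from 0)
bond 2 stroke→J3  (only one flow-in slot at J2)
bond 5 stroke→I1  (J3 effort already set via bond 2)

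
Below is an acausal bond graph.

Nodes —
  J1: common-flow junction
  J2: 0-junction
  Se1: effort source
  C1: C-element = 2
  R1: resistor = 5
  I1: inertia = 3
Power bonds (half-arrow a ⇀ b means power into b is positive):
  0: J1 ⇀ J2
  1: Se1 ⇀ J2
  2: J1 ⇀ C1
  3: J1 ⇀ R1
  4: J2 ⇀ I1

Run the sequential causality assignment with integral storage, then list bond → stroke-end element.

#0 →J1
#1 →J2
#2 →J1
#3 →R1
#4 →I1

b1 stroke→J2  (source Se1 imposes e)
b0 stroke→J1  (J2 effort already set via bond 1)
b4 stroke→I1  (J2: bond 1 brought effort, rest push out)
b2 stroke→J1  (prefer integral on C1)
b3 stroke→R1  (closing 1-jn rule on J1)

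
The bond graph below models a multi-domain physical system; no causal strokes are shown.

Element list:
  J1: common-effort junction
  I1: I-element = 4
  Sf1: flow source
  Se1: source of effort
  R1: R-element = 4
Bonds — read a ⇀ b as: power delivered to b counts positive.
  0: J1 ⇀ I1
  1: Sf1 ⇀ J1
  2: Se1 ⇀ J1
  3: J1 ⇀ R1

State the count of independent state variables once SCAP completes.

1  (I1 all integral)

b1 →Sf1  (Sf1 fixes flow; stroke at Sf1)
b2 →J1  (Se1 (Se) sets effort on bond)
b0 →I1  (J1 effort already set via bond 2)
b3 →R1  (J1 effort already set via bond 2)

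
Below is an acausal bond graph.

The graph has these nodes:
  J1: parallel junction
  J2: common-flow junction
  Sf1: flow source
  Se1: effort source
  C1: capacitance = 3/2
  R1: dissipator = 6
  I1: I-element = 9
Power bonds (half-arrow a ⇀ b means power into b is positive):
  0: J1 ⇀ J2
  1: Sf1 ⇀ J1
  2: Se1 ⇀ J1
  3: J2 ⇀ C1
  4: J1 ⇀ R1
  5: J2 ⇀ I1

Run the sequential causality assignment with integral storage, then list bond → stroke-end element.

β1 stroke at Sf1  (source Sf1 imposes f)
β2 stroke at J1  (Se1 (Se) sets effort on bond)
β0 stroke at J2  (J1 effort already set via bond 2)
β4 stroke at R1  (J1: bond 2 brought effort, rest push out)
β3 stroke at J2  (C1 outputs effort q/C1)
β5 stroke at I1  (closing 1-jn rule on J2)

β0 |J2
β1 |Sf1
β2 |J1
β3 |J2
β4 |R1
β5 |I1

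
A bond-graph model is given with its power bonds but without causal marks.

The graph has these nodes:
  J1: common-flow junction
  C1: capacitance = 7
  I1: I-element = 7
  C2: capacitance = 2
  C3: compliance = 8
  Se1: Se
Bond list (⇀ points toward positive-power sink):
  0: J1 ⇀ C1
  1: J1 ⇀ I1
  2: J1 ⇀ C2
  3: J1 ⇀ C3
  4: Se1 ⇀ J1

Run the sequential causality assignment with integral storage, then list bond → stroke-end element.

bond 0 →J1
bond 1 →I1
bond 2 →J1
bond 3 →J1
bond 4 →J1

b4 stroke→J1  (source Se1 imposes e)
b0 stroke→J1  (C1: C, integral causality)
b1 stroke→I1  (I1 integral (f out))
b2 stroke→J1  (1-jn J1 has f-setter on 1)
b3 stroke→J1  (J1: bond 1 brought flow, rest push out)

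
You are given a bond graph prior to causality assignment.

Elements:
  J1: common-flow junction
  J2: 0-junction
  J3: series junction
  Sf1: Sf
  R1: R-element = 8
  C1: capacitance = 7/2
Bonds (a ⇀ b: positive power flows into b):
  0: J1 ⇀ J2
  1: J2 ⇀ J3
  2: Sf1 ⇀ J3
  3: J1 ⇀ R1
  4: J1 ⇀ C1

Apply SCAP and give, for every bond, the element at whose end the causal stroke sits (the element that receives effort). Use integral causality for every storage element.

bond 0 →J2
bond 1 →J3
bond 2 →Sf1
bond 3 →J1
bond 4 →J1

β2 stroke→Sf1  (Sf1: flow source, stroke at near end)
β1 stroke→J3  (1-jn J3 has f-setter on 2)
β0 stroke→J2  (J2: last free bond brings effort in)
β3 stroke→J1  (J1 flow already set via bond 0)
β4 stroke→J1  (common-f at J1 fixed by 0)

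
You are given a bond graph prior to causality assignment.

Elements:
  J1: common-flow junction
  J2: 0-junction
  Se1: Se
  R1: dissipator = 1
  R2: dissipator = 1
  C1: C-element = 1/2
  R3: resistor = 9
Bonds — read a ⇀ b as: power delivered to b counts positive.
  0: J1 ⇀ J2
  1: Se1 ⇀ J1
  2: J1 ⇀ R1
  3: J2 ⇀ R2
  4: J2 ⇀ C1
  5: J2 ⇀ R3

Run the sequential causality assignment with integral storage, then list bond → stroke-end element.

β0 stroke at J1
β1 stroke at J1
β2 stroke at R1
β3 stroke at R2
β4 stroke at J2
β5 stroke at R3

bond 1 stroke at J1  (source Se1 imposes e)
bond 4 stroke at J2  (C1: C, integral causality)
bond 0 stroke at J1  (0-jn J2 has e-setter on 4)
bond 3 stroke at R2  (common-e at J2 fixed by 4)
bond 5 stroke at R3  (J2: bond 4 brought effort, rest push out)
bond 2 stroke at R1  (J1 needs exactly one f-in)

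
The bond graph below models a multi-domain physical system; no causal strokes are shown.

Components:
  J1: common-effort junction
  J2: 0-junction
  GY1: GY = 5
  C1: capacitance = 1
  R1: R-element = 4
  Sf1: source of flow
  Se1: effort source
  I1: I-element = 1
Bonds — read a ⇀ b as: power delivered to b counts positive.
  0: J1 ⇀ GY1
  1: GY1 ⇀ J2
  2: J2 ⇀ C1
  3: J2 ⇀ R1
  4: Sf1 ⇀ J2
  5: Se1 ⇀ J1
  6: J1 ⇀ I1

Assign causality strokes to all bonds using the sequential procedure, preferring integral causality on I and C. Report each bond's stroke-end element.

bond 4 →Sf1  (Sf1: flow source, stroke at near end)
bond 5 →J1  (Se1 fixes effort; stroke away)
bond 0 →GY1  (J1 effort already set via bond 5)
bond 6 →I1  (J1: bond 5 brought effort, rest push out)
bond 1 →GY1  (GY1: gyrator matches bond 0)
bond 2 →J2  (prefer integral on C1)
bond 3 →R1  (J2 effort already set via bond 2)

bond 0 stroke→GY1
bond 1 stroke→GY1
bond 2 stroke→J2
bond 3 stroke→R1
bond 4 stroke→Sf1
bond 5 stroke→J1
bond 6 stroke→I1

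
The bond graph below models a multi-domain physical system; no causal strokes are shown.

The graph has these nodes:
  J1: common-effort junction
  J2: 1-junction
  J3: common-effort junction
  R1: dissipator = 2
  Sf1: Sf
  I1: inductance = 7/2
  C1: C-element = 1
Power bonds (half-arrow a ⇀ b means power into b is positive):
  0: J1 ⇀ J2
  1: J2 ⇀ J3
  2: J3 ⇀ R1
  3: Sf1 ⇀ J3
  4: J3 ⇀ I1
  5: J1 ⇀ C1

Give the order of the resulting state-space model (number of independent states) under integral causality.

2  (C1, I1 all integral)

#3 →Sf1  (source Sf1 imposes f)
#4 →I1  (I1: I, integral causality)
#5 →J1  (C1 integral (e out))
#0 →J2  (0-jn J1 has e-setter on 5)
#1 →J3  (J2 needs exactly one f-in)
#2 →R1  (J3: bond 1 brought effort, rest push out)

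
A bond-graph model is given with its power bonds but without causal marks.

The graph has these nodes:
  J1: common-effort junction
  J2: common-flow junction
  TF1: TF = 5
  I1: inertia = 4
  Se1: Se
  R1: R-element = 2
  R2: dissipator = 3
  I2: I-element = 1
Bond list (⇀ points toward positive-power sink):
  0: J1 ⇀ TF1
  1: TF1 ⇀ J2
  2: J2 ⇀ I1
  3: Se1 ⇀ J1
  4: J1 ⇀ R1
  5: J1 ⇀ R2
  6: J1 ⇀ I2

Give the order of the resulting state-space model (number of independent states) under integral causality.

bond 3 stroke at J1  (Se1 (Se) sets effort on bond)
bond 0 stroke at TF1  (J1: bond 3 brought effort, rest push out)
bond 4 stroke at R1  (J1: bond 3 brought effort, rest push out)
bond 5 stroke at R2  (0-jn J1 has e-setter on 3)
bond 6 stroke at I2  (common-e at J1 fixed by 3)
bond 1 stroke at J2  (TF1 one-in-one-out from 0)
bond 2 stroke at I1  (closing 1-jn rule on J2)

2  (I1, I2 all integral)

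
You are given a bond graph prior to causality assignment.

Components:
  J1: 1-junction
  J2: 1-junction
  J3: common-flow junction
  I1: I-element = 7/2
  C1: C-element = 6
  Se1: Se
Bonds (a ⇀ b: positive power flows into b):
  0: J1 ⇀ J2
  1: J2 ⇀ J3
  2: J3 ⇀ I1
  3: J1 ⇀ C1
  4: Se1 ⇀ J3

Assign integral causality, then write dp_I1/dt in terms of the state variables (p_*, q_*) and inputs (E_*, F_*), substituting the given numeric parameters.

bond 4 stroke→J3  (Se1 fixes effort; stroke away)
bond 2 stroke→I1  (I1 outputs flow p/I1)
bond 1 stroke→J3  (J3: bond 2 brought flow, rest push out)
bond 0 stroke→J2  (1-jn J2 has f-setter on 1)
bond 3 stroke→J1  (common-f at J1 fixed by 0)

dp_I1/dt = E_Se1 - q_C1/6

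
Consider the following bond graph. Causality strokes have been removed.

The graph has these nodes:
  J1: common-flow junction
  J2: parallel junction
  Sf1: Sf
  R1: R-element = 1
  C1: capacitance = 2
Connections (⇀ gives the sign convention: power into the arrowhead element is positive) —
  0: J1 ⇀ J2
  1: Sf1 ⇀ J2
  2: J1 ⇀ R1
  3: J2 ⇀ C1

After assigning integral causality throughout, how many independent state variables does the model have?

1  (C1 all integral)

b1 |Sf1  (Sf1 (Sf) sets flow on bond)
b3 |J2  (C1: C, integral causality)
b0 |J1  (common-e at J2 fixed by 3)
b2 |R1  (only one flow-in slot at J1)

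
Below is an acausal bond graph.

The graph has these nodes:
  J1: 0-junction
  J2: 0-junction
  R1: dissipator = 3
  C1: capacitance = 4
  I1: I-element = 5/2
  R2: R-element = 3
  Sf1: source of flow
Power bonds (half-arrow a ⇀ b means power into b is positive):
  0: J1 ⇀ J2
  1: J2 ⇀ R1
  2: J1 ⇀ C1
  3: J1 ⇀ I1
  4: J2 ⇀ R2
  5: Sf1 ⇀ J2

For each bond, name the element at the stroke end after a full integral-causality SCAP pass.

β5 stroke→Sf1  (Sf1 fixes flow; stroke at Sf1)
β2 stroke→J1  (C1: C, integral causality)
β0 stroke→J2  (common-e at J1 fixed by 2)
β3 stroke→I1  (0-jn J1 has e-setter on 2)
β1 stroke→R1  (common-e at J2 fixed by 0)
β4 stroke→R2  (J2: bond 0 brought effort, rest push out)

bond 0 stroke→J2
bond 1 stroke→R1
bond 2 stroke→J1
bond 3 stroke→I1
bond 4 stroke→R2
bond 5 stroke→Sf1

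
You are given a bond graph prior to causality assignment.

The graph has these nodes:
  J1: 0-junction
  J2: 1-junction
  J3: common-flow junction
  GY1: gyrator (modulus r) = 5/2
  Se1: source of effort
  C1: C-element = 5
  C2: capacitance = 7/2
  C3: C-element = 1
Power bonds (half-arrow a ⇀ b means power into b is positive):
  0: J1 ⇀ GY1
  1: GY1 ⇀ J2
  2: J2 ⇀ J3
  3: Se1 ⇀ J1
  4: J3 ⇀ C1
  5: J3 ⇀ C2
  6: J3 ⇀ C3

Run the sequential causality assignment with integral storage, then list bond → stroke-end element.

#3 |J1  (source Se1 imposes e)
#0 |GY1  (J1: bond 3 brought effort, rest push out)
#1 |GY1  (GY GY1: same side as bond 0)
#2 |J2  (J2: bond 1 brought flow, rest push out)
#4 |J3  (common-f at J3 fixed by 2)
#5 |J3  (1-jn J3 has f-setter on 2)
#6 |J3  (J3: bond 2 brought flow, rest push out)

b0 stroke→GY1
b1 stroke→GY1
b2 stroke→J2
b3 stroke→J1
b4 stroke→J3
b5 stroke→J3
b6 stroke→J3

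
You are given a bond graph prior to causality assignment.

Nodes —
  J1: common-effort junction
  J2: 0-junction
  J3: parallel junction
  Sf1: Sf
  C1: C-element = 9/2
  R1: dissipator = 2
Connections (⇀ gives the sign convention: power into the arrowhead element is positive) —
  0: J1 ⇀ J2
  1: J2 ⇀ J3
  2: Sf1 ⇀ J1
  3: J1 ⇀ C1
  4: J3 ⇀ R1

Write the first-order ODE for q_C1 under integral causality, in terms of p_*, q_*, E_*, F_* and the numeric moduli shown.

β2 stroke at Sf1  (Sf1: flow source, stroke at near end)
β3 stroke at J1  (prefer integral on C1)
β0 stroke at J2  (common-e at J1 fixed by 3)
β1 stroke at J3  (J2: bond 0 brought effort, rest push out)
β4 stroke at R1  (J3: bond 1 brought effort, rest push out)

dq_C1/dt = F_Sf1 - q_C1/9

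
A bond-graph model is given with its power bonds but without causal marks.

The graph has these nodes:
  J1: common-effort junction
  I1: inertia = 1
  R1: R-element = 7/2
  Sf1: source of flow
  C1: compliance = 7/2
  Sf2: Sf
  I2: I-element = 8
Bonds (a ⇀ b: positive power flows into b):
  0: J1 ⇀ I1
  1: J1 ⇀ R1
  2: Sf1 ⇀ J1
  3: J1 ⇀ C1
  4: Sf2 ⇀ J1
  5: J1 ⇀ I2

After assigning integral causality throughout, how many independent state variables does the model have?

3  (C1, I1, I2 all integral)

b2 stroke→Sf1  (Sf1 (Sf) sets flow on bond)
b4 stroke→Sf2  (Sf2 (Sf) sets flow on bond)
b0 stroke→I1  (I1: I, integral causality)
b3 stroke→J1  (C1 integral (e out))
b1 stroke→R1  (0-jn J1 has e-setter on 3)
b5 stroke→I2  (common-e at J1 fixed by 3)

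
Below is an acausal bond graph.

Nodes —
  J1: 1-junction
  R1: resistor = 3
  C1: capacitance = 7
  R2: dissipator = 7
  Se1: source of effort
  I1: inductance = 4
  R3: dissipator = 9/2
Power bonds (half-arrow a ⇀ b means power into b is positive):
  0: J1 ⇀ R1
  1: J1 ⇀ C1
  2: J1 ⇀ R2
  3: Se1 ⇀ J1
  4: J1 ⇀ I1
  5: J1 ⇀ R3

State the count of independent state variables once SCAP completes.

bond 3 →J1  (Se1 fixes effort; stroke away)
bond 1 →J1  (C1 integral (e out))
bond 4 →I1  (prefer integral on I1)
bond 0 →J1  (1-jn J1 has f-setter on 4)
bond 2 →J1  (J1: bond 4 brought flow, rest push out)
bond 5 →J1  (common-f at J1 fixed by 4)

2  (C1, I1 all integral)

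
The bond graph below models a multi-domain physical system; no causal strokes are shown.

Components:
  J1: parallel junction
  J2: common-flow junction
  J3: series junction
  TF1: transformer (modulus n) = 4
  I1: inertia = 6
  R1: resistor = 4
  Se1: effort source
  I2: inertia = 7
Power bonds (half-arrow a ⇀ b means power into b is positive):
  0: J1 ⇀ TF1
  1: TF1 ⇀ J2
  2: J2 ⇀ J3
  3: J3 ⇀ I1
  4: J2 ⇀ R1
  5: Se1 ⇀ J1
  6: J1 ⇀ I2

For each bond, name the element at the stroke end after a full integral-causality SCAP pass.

#0 stroke at TF1
#1 stroke at J2
#2 stroke at J3
#3 stroke at I1
#4 stroke at J2
#5 stroke at J1
#6 stroke at I2

bond 5 stroke→J1  (source Se1 imposes e)
bond 0 stroke→TF1  (J1: bond 5 brought effort, rest push out)
bond 6 stroke→I2  (J1 effort already set via bond 5)
bond 1 stroke→J2  (TF1 one-in-one-out from 0)
bond 3 stroke→I1  (I1: I, integral causality)
bond 2 stroke→J3  (1-jn J3 has f-setter on 3)
bond 4 stroke→J2  (1-jn J2 has f-setter on 2)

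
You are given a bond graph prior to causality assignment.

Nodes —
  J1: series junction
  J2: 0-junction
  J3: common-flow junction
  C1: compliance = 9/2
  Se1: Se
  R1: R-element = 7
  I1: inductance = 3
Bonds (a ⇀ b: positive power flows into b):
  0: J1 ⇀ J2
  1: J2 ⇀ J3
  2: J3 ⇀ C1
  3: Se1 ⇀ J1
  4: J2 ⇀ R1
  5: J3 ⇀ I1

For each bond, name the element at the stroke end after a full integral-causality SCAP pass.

β0 |J2
β1 |J3
β2 |J3
β3 |J1
β4 |R1
β5 |I1

#3 |J1  (Se1: effort source, stroke at far end)
#0 |J2  (only one flow-in slot at J1)
#1 |J3  (common-e at J2 fixed by 0)
#4 |R1  (0-jn J2 has e-setter on 0)
#2 |J3  (C1 integral (e out))
#5 |I1  (only one flow-in slot at J3)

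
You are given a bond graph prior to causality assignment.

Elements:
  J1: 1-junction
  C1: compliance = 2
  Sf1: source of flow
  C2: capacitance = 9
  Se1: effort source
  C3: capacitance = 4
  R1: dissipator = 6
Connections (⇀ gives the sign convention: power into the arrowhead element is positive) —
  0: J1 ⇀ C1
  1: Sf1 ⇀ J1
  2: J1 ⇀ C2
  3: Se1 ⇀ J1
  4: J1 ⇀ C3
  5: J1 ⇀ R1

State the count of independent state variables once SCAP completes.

3  (C1, C2, C3 all integral)

β1 stroke at Sf1  (Sf1 fixes flow; stroke at Sf1)
β3 stroke at J1  (Se1 fixes effort; stroke away)
β0 stroke at J1  (J1 flow already set via bond 1)
β2 stroke at J1  (J1 flow already set via bond 1)
β4 stroke at J1  (J1: bond 1 brought flow, rest push out)
β5 stroke at J1  (J1 flow already set via bond 1)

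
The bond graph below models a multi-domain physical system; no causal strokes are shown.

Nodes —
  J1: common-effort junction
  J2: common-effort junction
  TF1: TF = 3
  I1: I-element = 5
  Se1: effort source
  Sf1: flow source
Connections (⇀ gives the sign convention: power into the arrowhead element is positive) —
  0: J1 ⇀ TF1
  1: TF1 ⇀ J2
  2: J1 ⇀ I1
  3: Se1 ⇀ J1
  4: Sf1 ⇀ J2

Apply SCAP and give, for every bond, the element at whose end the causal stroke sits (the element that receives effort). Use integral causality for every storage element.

b0 →TF1
b1 →J2
b2 →I1
b3 →J1
b4 →Sf1

b3 →J1  (source Se1 imposes e)
b4 →Sf1  (Sf1 fixes flow; stroke at Sf1)
b0 →TF1  (J1: bond 3 brought effort, rest push out)
b2 →I1  (0-jn J1 has e-setter on 3)
b1 →J2  (only one effort-in slot at J2)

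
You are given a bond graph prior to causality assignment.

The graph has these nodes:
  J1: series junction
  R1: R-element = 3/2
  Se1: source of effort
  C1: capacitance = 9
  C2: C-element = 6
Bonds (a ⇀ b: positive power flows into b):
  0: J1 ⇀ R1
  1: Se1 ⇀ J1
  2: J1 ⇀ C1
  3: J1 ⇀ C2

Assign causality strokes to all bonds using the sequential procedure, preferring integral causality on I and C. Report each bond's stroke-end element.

b1 |J1  (Se1 fixes effort; stroke away)
b2 |J1  (C1 integral (e out))
b3 |J1  (C2 integral (e out))
b0 |R1  (only one flow-in slot at J1)

b0 stroke at R1
b1 stroke at J1
b2 stroke at J1
b3 stroke at J1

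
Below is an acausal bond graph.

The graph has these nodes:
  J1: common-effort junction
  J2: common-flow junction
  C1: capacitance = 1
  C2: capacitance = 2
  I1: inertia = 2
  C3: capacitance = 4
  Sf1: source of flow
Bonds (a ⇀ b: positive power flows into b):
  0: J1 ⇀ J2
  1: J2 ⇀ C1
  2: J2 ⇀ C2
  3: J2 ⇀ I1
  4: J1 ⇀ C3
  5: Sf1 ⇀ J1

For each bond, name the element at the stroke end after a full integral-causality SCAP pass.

#5 |Sf1  (source Sf1 imposes f)
#1 |J2  (C1 integral (e out))
#2 |J2  (C2 outputs effort q/C2)
#3 |I1  (I1: I, integral causality)
#0 |J2  (common-f at J2 fixed by 3)
#4 |J1  (closing 0-jn rule on J1)

b0 stroke→J2
b1 stroke→J2
b2 stroke→J2
b3 stroke→I1
b4 stroke→J1
b5 stroke→Sf1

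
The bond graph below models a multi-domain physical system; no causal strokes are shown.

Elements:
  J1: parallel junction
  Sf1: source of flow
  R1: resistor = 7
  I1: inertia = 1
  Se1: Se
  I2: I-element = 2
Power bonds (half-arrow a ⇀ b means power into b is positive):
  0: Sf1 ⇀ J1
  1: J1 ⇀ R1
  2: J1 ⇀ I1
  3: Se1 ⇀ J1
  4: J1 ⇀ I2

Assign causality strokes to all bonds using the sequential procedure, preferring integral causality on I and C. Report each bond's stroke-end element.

b0 stroke at Sf1
b1 stroke at R1
b2 stroke at I1
b3 stroke at J1
b4 stroke at I2

β0 →Sf1  (Sf1 fixes flow; stroke at Sf1)
β3 →J1  (Se1: effort source, stroke at far end)
β1 →R1  (0-jn J1 has e-setter on 3)
β2 →I1  (common-e at J1 fixed by 3)
β4 →I2  (J1: bond 3 brought effort, rest push out)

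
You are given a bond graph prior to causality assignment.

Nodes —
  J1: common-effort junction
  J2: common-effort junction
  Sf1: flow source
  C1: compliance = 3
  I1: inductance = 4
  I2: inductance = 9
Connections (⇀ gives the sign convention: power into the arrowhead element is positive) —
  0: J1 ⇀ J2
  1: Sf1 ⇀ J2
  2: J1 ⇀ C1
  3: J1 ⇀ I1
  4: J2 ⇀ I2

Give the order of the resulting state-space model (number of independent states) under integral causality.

3  (C1, I1, I2 all integral)

β1 stroke at Sf1  (Sf1 (Sf) sets flow on bond)
β2 stroke at J1  (C1 outputs effort q/C1)
β0 stroke at J2  (common-e at J1 fixed by 2)
β3 stroke at I1  (common-e at J1 fixed by 2)
β4 stroke at I2  (J2: bond 0 brought effort, rest push out)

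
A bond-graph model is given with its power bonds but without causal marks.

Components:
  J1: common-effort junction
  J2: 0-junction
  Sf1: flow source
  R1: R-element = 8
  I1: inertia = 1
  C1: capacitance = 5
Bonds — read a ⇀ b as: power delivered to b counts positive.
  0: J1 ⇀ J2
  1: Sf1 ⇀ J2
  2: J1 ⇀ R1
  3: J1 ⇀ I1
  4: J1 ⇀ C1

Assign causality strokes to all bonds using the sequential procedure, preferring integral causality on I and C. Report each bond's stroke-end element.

bond 0 |J2
bond 1 |Sf1
bond 2 |R1
bond 3 |I1
bond 4 |J1

#1 |Sf1  (source Sf1 imposes f)
#0 |J2  (J2 needs exactly one e-in)
#3 |I1  (I1 integral (f out))
#4 |J1  (prefer integral on C1)
#2 |R1  (J1 effort already set via bond 4)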